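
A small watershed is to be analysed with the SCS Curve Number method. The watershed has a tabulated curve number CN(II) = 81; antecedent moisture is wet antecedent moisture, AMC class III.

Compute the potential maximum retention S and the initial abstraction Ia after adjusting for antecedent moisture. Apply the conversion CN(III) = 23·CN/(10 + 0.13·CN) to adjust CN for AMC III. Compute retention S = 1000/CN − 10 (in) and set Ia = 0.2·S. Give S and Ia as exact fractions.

S = 1900/1863 in ≈ 1.020 in; Ia = 380/1863 in ≈ 0.204 in

CN(III) from CN(II)=81: (23·81)/(10 + 0.13·81) = 186300/2053 ≈ 90.745
Retention S: 1000/CN − 10 with CN=90.745 → S = 1900/1863 ≈ 1.020 in
Ia = 0.2S: 0.2·1.020 = 0.204 in (exactly 380/1863)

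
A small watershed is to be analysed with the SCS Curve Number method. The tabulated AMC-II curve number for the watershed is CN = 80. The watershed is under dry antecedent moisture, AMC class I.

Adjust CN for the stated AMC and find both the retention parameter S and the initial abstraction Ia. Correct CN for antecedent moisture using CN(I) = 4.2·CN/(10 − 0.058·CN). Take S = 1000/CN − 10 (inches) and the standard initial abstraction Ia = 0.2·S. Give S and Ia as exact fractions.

Dry (AMC I): CN(I) = 4.2·80/(10 − 0.058·80) = 336/(134/25) = 4200/67 ≈ 62.687
Retention S: 1000/CN − 10 with CN=62.687 → S = 125/21 ≈ 5.952 in
Ia = 0.2S: 0.2·5.952 = 1.190 in (exactly 25/21)

S = 125/21 in ≈ 5.952 in; Ia = 25/21 in ≈ 1.190 in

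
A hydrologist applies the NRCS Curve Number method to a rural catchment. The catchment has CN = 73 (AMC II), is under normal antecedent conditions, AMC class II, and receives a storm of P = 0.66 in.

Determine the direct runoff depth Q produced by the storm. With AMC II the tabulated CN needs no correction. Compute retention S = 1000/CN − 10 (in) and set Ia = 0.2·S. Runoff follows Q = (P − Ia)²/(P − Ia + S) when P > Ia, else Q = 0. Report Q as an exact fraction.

Q = 0 in ≈ 0.000 in

AMC II — tabulated CN = 73 applies directly.
Retention S: 1000/CN − 10 with CN=73.000 → S = 270/73 ≈ 3.699 in
Ia = 0.2S: 0.2·3.699 = 0.740 in (exactly 54/73)
P = 0.660 ≤ Ia = 0.740 in: entire storm abstracted, Q = 0.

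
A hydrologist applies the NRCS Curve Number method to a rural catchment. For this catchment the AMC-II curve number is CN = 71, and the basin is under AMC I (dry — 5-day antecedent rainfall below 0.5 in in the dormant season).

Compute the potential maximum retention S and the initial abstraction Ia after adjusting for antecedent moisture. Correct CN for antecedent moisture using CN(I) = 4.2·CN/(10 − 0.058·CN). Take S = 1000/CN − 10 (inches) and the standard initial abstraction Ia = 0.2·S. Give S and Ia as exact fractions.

S = 14500/1491 in ≈ 9.725 in; Ia = 2900/1491 in ≈ 1.945 in

Adjust CN=71 to AMC I: 4.2·71/(10 − 0.058·71) → (1491/5) ÷ (2941/500) = 149100/2941 ≈ 50.697
S = 1000/(149100/2941) − 10 = 14500/1491 in ≈ 9.725 in
Ia = 0.2·(14500/1491) = 2900/1491 in ≈ 1.945 in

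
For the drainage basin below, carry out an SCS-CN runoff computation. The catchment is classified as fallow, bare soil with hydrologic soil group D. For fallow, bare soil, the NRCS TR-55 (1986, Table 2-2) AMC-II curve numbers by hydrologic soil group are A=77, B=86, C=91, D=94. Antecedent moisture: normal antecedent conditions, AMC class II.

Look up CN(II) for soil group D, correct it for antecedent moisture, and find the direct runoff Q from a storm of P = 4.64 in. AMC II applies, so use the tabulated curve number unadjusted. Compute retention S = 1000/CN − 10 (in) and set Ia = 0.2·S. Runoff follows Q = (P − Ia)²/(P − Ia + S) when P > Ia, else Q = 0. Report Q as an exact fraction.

NRCS table: fallow, bare soil, soil group D → CN(II) = 94
AMC II — tabulated CN = 94 applies directly.
S = 1000/94 − 10 = 30/47 in ≈ 0.638 in
Initial abstraction Ia = S/5 = (30/47)/5 = 6/47 ≈ 0.128 in
Since P=4.640 > Ia=0.128: effective rainfall P−Ia = 5302/1175 in
Q = (5302/1175)²/((5302/1175) + 30/47) = (28111204/1380625)/(6052/1175) = 7027801/1777775 in ≈ 3.953 in

Q = 7027801/1777775 in ≈ 3.953 in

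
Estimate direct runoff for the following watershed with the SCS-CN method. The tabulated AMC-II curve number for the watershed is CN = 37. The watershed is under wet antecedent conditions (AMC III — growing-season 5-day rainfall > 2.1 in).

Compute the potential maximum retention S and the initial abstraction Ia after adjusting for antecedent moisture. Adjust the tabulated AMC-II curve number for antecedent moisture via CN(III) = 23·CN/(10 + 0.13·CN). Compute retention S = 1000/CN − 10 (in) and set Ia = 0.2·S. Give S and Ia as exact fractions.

Wet (AMC III): CN(III) = 23·37/(10 + 0.13·37) = 851/(1481/100) = 85100/1481 ≈ 57.461
Max retention: S = 1000/(85100/1481) − 10 = 6300/851 in (≈ 7.403 in)
Ia = 0.2·(6300/851) = 1260/851 in ≈ 1.481 in

S = 6300/851 in ≈ 7.403 in; Ia = 1260/851 in ≈ 1.481 in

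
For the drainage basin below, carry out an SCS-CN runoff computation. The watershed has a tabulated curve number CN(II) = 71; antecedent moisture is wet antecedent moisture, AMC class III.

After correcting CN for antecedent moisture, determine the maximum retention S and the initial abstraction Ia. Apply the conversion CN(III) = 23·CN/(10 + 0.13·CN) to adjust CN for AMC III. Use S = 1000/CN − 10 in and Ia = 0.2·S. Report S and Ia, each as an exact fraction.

S = 2900/1633 in ≈ 1.776 in; Ia = 580/1633 in ≈ 0.355 in

Adjust CN=71 to AMC III: 23·71/(10 + 0.13·71) → 1633 ÷ (1923/100) = 163300/1923 ≈ 84.919
S = 1000/(163300/1923) − 10 = 2900/1633 in ≈ 1.776 in
Ia = 0.2·(2900/1633) = 580/1633 in ≈ 0.355 in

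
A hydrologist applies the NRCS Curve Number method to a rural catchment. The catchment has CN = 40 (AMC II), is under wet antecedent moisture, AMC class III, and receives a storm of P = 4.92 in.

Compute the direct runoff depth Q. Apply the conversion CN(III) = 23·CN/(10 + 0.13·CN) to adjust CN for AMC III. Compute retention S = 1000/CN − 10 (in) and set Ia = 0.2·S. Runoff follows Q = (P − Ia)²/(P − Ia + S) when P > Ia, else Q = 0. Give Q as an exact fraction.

Adjust CN=40 to AMC III: 23·40/(10 + 0.13·40) → 920 ÷ (76/5) = 1150/19 ≈ 60.526
Retention S: 1000/CN − 10 with CN=60.526 → S = 150/23 ≈ 6.522 in
Ia = 0.2S: 0.2·6.522 = 1.304 in (exactly 30/23)
P − Ia = 4.920 − 1.304 = 2079/575 ≈ 3.616 in (> 0, runoff occurs)
Q: (2079/575)² ÷ (5829/575) = 1440747/1117225 in (≈ 1.290 in)

Q = 1440747/1117225 in ≈ 1.290 in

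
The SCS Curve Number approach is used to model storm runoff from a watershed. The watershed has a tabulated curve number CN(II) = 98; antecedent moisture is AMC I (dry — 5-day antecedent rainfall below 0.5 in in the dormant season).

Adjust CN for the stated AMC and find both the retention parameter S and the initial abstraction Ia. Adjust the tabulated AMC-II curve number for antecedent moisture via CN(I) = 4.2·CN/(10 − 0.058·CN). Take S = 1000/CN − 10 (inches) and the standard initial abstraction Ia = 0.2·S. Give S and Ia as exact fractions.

S = 500/1029 in ≈ 0.486 in; Ia = 100/1029 in ≈ 0.097 in

Dry (AMC I): CN(I) = 4.2·98/(10 − 0.058·98) = (2058/5)/(1079/250) = 102900/1079 ≈ 95.366
S = 1000/(102900/1079) − 10 = 500/1029 in ≈ 0.486 in
Ia = 0.2·(500/1029) = 100/1029 in ≈ 0.097 in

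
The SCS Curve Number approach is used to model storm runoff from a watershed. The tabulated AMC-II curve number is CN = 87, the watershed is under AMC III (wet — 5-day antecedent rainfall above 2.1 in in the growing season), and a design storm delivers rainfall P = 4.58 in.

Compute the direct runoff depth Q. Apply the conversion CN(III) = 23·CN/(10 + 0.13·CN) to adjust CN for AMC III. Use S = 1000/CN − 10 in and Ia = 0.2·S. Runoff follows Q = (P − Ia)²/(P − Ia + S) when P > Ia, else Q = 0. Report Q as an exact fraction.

Q = 198228862441/51048411450 in ≈ 3.883 in

Adjust CN=87 to AMC III: 23·87/(10 + 0.13·87) → 2001 ÷ (2131/100) = 200100/2131 ≈ 93.900
S = 1000/(200100/2131) − 10 = 1300/2001 in ≈ 0.650 in
Initial abstraction Ia = S/5 = (1300/2001)/5 = 260/2001 ≈ 0.130 in
P − Ia = 4.580 − 0.130 = 445229/100050 ≈ 4.450 in (> 0, runoff occurs)
Q = (445229/100050)²/((445229/100050) + 1300/2001) = (198228862441/10010002500)/(510229/100050) = 198228862441/51048411450 in ≈ 3.883 in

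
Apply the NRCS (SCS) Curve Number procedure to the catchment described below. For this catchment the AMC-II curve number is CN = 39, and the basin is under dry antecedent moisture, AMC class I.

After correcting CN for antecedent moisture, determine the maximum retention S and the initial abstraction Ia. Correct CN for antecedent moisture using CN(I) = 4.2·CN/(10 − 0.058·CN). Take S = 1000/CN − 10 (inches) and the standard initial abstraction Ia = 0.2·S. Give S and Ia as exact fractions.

S = 30500/819 in ≈ 37.241 in; Ia = 6100/819 in ≈ 7.448 in

Dry (AMC I): CN(I) = 4.2·39/(10 − 0.058·39) = (819/5)/(3869/500) = 81900/3869 ≈ 21.168
S = 1000/(81900/3869) − 10 = 30500/819 in ≈ 37.241 in
Ia = 0.2·(30500/819) = 6100/819 in ≈ 7.448 in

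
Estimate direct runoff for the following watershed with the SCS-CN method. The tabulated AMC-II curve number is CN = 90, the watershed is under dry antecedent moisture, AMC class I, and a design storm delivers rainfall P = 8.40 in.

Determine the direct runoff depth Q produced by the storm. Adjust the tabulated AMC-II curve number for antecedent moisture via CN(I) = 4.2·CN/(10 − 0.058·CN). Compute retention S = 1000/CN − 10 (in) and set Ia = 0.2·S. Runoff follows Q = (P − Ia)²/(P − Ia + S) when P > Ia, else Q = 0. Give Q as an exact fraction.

Adjust CN=90 to AMC I: 4.2·90/(10 − 0.058·90) → 378 ÷ (239/50) = 18900/239 ≈ 79.079
Max retention: S = 1000/(18900/239) − 10 = 500/189 in (≈ 2.646 in)
Initial abstraction Ia = S/5 = (500/189)/5 = 100/189 ≈ 0.529 in
Excess rainfall: 8.400 − 0.529 = 7.871 in; P > Ia so Q > 0
Q = (7438/945)²/((7438/945) + 500/189) = (55323844/893025)/(9938/945) = 27661922/4695705 in ≈ 5.891 in

Q = 27661922/4695705 in ≈ 5.891 in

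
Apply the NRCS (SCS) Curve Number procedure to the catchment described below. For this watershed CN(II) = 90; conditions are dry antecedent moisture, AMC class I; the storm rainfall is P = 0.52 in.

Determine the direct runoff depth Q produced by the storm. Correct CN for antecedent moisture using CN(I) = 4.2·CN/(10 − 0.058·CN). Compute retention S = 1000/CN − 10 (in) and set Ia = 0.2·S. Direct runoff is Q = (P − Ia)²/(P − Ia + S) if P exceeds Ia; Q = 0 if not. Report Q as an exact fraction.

Q = 0 in ≈ 0.000 in

CN(I) from CN(II)=90: (4.2·90)/(10 − 0.058·90) = 18900/239 ≈ 79.079
Max retention: S = 1000/(18900/239) − 10 = 500/189 in (≈ 2.646 in)
Initial abstraction Ia = S/5 = (500/189)/5 = 100/189 ≈ 0.529 in
P = 0.520 ≤ Ia = 0.529 in: entire storm abstracted, Q = 0.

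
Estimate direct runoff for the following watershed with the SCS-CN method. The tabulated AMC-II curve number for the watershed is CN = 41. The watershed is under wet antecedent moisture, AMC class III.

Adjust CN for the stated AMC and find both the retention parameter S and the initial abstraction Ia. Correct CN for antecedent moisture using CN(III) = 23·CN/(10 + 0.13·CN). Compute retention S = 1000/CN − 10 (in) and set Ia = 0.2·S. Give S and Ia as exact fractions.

CN(III) from CN(II)=41: (23·41)/(10 + 0.13·41) = 94300/1533 ≈ 61.513
S = 1000/(94300/1533) − 10 = 5900/943 in ≈ 6.257 in
Ia = 0.2·(5900/943) = 1180/943 in ≈ 1.251 in

S = 5900/943 in ≈ 6.257 in; Ia = 1180/943 in ≈ 1.251 in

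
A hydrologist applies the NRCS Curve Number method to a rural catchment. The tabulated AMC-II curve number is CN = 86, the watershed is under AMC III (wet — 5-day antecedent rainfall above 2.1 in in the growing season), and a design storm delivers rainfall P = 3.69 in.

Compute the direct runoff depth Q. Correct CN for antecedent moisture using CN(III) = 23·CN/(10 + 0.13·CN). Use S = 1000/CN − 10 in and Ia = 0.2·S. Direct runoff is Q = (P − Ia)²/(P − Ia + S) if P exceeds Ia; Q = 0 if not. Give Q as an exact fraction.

Adjust CN=86 to AMC III: 23·86/(10 + 0.13·86) → 1978 ÷ (1059/50) = 98900/1059 ≈ 93.390
Max retention: S = 1000/(98900/1059) − 10 = 700/989 in (≈ 0.708 in)
Ia = 0.2S: 0.2·0.708 = 0.142 in (exactly 140/989)
Since P=3.690 > Ia=0.142: effective rainfall P−Ia = 350941/98900 in
Q = (350941/98900)²/((350941/98900) + 700/989) = (123159585481/9781210000)/(420941/98900) = 123159585481/41631064900 in ≈ 2.958 in

Q = 123159585481/41631064900 in ≈ 2.958 in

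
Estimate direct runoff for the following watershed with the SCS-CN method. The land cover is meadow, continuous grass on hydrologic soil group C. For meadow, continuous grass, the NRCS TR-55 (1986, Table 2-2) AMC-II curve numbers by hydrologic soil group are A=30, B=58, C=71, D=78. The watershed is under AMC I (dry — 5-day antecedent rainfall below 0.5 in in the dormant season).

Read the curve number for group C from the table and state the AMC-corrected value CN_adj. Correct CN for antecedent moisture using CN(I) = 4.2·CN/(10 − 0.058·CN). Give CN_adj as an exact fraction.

NRCS table: meadow, continuous grass, soil group C → CN(II) = 71
Dry (AMC I): CN(I) = 4.2·71/(10 − 0.058·71) = (1491/5)/(2941/500) = 149100/2941 ≈ 50.697

CN_adj = 149100/2941 ≈ 50.697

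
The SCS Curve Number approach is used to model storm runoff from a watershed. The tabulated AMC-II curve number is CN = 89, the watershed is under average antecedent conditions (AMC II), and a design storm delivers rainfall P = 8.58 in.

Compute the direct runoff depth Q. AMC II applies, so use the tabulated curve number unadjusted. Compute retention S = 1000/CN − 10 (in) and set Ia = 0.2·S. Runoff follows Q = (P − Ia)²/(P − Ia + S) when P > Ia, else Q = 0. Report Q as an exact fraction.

Average conditions: CN = 89 (no AMC adjustment).
Retention S: 1000/CN − 10 with CN=89.000 → S = 110/89 ≈ 1.236 in
Initial abstraction Ia = S/5 = (110/89)/5 = 22/89 ≈ 0.247 in
Excess rainfall: 8.580 − 0.247 = 8.333 in; P > Ia so Q > 0
Q = (37081/4450)²/((37081/4450) + 110/89) = (1375000561/19802500)/(42581/4450) = 125000051/17225950 in ≈ 7.256 in

Q = 125000051/17225950 in ≈ 7.256 in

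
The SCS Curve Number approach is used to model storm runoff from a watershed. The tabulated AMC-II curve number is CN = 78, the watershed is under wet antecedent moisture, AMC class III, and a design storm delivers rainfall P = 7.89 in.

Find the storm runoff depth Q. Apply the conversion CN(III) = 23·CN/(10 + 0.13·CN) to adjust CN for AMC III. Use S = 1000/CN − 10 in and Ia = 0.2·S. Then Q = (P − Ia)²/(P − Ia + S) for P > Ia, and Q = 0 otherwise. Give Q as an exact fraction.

CN(III) from CN(II)=78: (23·78)/(10 + 0.13·78) = 89700/1007 ≈ 89.076
Retention S: 1000/CN − 10 with CN=89.076 → S = 1100/897 ≈ 1.226 in
Ia = 0.2·(1100/897) = 220/897 in ≈ 0.245 in
P − Ia = 7.890 − 0.245 = 685733/89700 ≈ 7.645 in (> 0, runoff occurs)
Q: (685733/89700)² ÷ (795733/89700) = 470229747289/71377250100 in (≈ 6.588 in)

Q = 470229747289/71377250100 in ≈ 6.588 in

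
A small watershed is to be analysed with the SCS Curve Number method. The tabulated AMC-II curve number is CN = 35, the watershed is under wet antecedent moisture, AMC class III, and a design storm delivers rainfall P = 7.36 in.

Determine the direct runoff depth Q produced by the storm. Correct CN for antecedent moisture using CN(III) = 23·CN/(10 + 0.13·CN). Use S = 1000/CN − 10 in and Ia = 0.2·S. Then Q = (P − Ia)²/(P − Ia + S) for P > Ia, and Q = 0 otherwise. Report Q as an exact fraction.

Q = 66839922/27985825 in ≈ 2.388 in

Wet (AMC III): CN(III) = 23·35/(10 + 0.13·35) = 805/(291/20) = 16100/291 ≈ 55.326
Retention S: 1000/CN − 10 with CN=55.326 → S = 1300/161 ≈ 8.075 in
Ia = 0.2·(1300/161) = 260/161 in ≈ 1.615 in
P − Ia = 7.360 − 1.615 = 23124/4025 ≈ 5.745 in (> 0, runoff occurs)
Runoff Q = (P−Ia)²/(P−Ia+S) = (5.745)²/(5.745+8.075) = 66839922/27985825 ≈ 2.388 in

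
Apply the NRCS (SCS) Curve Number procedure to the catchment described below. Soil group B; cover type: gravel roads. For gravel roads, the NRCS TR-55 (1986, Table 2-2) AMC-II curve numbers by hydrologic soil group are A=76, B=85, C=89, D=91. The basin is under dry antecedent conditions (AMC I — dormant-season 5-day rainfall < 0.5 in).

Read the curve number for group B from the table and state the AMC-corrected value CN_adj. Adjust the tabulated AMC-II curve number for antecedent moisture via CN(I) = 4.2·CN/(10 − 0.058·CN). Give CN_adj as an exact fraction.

CN_adj = 11900/169 ≈ 70.414

NRCS table: gravel roads, soil group B → CN(II) = 85
Adjust CN=85 to AMC I: 4.2·85/(10 − 0.058·85) → 357 ÷ (507/100) = 11900/169 ≈ 70.414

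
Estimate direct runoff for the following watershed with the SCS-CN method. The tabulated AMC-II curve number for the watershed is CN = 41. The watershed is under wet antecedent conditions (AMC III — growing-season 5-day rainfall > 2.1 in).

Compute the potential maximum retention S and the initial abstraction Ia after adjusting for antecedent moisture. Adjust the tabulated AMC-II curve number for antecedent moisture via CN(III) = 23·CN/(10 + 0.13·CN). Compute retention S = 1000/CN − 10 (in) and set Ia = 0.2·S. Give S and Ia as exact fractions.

Wet (AMC III): CN(III) = 23·41/(10 + 0.13·41) = 943/(1533/100) = 94300/1533 ≈ 61.513
Max retention: S = 1000/(94300/1533) − 10 = 5900/943 in (≈ 6.257 in)
Initial abstraction Ia = S/5 = (5900/943)/5 = 1180/943 ≈ 1.251 in

S = 5900/943 in ≈ 6.257 in; Ia = 1180/943 in ≈ 1.251 in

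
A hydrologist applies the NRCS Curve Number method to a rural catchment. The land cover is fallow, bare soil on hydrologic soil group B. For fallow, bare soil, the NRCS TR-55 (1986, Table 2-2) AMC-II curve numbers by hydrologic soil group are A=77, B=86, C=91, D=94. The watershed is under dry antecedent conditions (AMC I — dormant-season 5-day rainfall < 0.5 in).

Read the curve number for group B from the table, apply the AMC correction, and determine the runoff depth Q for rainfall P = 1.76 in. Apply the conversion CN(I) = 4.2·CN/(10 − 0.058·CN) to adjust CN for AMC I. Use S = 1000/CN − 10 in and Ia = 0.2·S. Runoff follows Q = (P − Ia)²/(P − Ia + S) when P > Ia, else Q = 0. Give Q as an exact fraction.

NRCS table: fallow, bare soil, soil group B → CN(II) = 86
Adjust CN=86 to AMC I: 4.2·86/(10 − 0.058·86) → (1806/5) ÷ (1253/250) = 12900/179 ≈ 72.067
S = 1000/(12900/179) − 10 = 500/129 in ≈ 3.876 in
Initial abstraction Ia = S/5 = (500/129)/5 = 100/129 ≈ 0.775 in
Excess rainfall: 1.760 − 0.775 = 0.985 in; P > Ia so Q > 0
Q: (3176/3225)² ÷ (15676/3225) = 2521744/12638775 in (≈ 0.200 in)

Q = 2521744/12638775 in ≈ 0.200 in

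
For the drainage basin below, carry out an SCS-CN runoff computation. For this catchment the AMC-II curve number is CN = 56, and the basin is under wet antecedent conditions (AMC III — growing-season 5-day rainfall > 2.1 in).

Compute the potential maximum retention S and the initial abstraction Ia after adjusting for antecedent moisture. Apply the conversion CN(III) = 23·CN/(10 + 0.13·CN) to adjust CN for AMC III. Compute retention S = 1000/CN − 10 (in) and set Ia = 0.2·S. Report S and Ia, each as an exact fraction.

S = 550/161 in ≈ 3.416 in; Ia = 110/161 in ≈ 0.683 in

Adjust CN=56 to AMC III: 23·56/(10 + 0.13·56) → 1288 ÷ (432/25) = 4025/54 ≈ 74.537
S = 1000/(4025/54) − 10 = 550/161 in ≈ 3.416 in
Initial abstraction Ia = S/5 = (550/161)/5 = 110/161 ≈ 0.683 in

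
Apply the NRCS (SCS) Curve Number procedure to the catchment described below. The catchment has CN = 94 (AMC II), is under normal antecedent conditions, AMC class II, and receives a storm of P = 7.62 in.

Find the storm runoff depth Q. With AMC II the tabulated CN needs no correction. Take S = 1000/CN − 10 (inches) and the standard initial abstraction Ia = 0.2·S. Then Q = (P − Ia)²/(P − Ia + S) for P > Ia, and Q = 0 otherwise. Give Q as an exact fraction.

AMC II — tabulated CN = 94 applies directly.
S = 1000/94 − 10 = 30/47 in ≈ 0.638 in
Ia = 0.2S: 0.2·0.638 = 0.128 in (exactly 6/47)
Since P=7.620 > Ia=0.128: effective rainfall P−Ia = 17607/2350 in
Q = (17607/2350)²/((17607/2350) + 30/47) = (310006449/5522500)/(19107/2350) = 34445161/4989050 in ≈ 6.904 in

Q = 34445161/4989050 in ≈ 6.904 in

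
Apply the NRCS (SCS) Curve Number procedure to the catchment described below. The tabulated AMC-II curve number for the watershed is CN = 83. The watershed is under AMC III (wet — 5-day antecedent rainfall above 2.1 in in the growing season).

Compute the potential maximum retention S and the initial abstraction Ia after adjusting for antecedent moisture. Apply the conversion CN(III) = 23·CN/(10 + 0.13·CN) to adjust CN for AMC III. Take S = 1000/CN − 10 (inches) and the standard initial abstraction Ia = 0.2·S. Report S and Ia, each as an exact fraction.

S = 1700/1909 in ≈ 0.891 in; Ia = 340/1909 in ≈ 0.178 in

Wet (AMC III): CN(III) = 23·83/(10 + 0.13·83) = 1909/(2079/100) = 190900/2079 ≈ 91.823
S = 1000/(190900/2079) − 10 = 1700/1909 in ≈ 0.891 in
Ia = 0.2S: 0.2·0.891 = 0.178 in (exactly 340/1909)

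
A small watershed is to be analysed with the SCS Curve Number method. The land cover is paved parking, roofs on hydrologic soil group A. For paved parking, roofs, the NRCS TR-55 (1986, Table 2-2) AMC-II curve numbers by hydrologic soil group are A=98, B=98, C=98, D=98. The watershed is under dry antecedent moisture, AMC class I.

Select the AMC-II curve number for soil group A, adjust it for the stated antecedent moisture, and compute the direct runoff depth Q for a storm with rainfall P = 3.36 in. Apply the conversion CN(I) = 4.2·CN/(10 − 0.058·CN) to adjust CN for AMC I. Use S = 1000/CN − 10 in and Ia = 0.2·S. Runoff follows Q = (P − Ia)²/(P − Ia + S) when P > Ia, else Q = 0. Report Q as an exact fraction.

Q = 1761313024/620204025 in ≈ 2.840 in

NRCS table: paved parking, roofs, soil group A → CN(II) = 98
Adjust CN=98 to AMC I: 4.2·98/(10 − 0.058·98) → (2058/5) ÷ (1079/250) = 102900/1079 ≈ 95.366
S = 1000/(102900/1079) − 10 = 500/1029 in ≈ 0.486 in
Initial abstraction Ia = S/5 = (500/1029)/5 = 100/1029 ≈ 0.097 in
P − Ia = 3.360 − 0.097 = 83936/25725 ≈ 3.263 in (> 0, runoff occurs)
Q = (83936/25725)²/((83936/25725) + 500/1029) = (7045252096/661775625)/(96436/25725) = 1761313024/620204025 in ≈ 2.840 in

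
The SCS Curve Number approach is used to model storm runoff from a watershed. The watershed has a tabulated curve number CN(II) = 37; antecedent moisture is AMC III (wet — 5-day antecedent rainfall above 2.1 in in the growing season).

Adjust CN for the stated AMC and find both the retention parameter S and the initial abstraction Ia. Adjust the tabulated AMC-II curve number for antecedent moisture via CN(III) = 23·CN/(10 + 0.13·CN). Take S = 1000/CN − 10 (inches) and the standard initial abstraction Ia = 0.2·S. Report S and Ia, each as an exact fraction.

Wet (AMC III): CN(III) = 23·37/(10 + 0.13·37) = 851/(1481/100) = 85100/1481 ≈ 57.461
Retention S: 1000/CN − 10 with CN=57.461 → S = 6300/851 ≈ 7.403 in
Ia = 0.2·(6300/851) = 1260/851 in ≈ 1.481 in

S = 6300/851 in ≈ 7.403 in; Ia = 1260/851 in ≈ 1.481 in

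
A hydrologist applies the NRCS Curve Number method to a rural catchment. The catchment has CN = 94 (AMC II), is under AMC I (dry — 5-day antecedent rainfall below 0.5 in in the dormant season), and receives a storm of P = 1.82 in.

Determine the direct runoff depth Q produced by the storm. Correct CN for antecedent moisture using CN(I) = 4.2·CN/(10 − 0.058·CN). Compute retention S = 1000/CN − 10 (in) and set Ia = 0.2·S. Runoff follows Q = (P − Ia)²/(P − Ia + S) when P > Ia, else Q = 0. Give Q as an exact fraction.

Dry (AMC I): CN(I) = 4.2·94/(10 − 0.058·94) = (1974/5)/(1137/250) = 32900/379 ≈ 86.807
S = 1000/(32900/379) − 10 = 500/329 in ≈ 1.520 in
Initial abstraction Ia = S/5 = (500/329)/5 = 100/329 ≈ 0.304 in
Excess rainfall: 1.820 − 0.304 = 1.516 in; P > Ia so Q > 0
Runoff Q = (P−Ia)²/(P−Ia+S) = (1.516)²/(1.516+1.520) = 621953721/821496550 ≈ 0.757 in

Q = 621953721/821496550 in ≈ 0.757 in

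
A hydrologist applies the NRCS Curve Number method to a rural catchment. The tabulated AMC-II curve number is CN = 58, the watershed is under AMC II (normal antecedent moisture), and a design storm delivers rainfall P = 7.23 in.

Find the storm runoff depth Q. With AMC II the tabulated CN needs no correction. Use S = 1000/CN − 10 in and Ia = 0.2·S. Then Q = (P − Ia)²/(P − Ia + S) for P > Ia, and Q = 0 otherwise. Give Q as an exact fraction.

AMC II — tabulated CN = 58 applies directly.
S = 1000/58 − 10 = 210/29 in ≈ 7.241 in
Ia = 0.2·(210/29) = 42/29 in ≈ 1.448 in
P − Ia = 7.230 − 1.448 = 16767/2900 ≈ 5.782 in (> 0, runoff occurs)
Q = (16767/2900)²/((16767/2900) + 210/29) = (281132289/8410000)/(37767/2900) = 93710763/36508100 in ≈ 2.567 in

Q = 93710763/36508100 in ≈ 2.567 in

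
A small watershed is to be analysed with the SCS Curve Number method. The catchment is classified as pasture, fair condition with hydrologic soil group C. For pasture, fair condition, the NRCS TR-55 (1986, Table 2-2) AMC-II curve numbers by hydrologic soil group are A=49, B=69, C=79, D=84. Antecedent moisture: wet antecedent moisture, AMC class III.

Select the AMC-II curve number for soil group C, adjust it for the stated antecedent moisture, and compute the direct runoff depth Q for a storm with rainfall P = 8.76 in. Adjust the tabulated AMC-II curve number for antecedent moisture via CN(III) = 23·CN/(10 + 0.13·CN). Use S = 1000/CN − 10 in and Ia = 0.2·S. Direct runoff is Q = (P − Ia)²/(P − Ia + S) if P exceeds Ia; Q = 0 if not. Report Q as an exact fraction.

NRCS table: pasture, fair condition, soil group C → CN(II) = 79
Wet (AMC III): CN(III) = 23·79/(10 + 0.13·79) = 1817/(2027/100) = 181700/2027 ≈ 89.640
S = 1000/(181700/2027) − 10 = 2100/1817 in ≈ 1.156 in
Ia = 0.2·(2100/1817) = 420/1817 in ≈ 0.231 in
P − Ia = 8.760 − 0.231 = 387423/45425 ≈ 8.529 in (> 0, runoff occurs)
Q: (387423/45425)² ÷ (439923/45425) = 50032193643/6661167425 in (≈ 7.511 in)

Q = 50032193643/6661167425 in ≈ 7.511 in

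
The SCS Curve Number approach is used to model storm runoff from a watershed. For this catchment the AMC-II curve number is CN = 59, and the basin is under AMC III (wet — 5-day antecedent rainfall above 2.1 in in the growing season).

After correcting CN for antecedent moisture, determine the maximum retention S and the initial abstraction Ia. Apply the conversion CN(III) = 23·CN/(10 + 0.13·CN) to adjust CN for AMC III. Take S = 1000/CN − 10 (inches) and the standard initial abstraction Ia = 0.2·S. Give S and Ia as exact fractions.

S = 4100/1357 in ≈ 3.021 in; Ia = 820/1357 in ≈ 0.604 in

CN(III) from CN(II)=59: (23·59)/(10 + 0.13·59) = 135700/1767 ≈ 76.797
S = 1000/(135700/1767) − 10 = 4100/1357 in ≈ 3.021 in
Initial abstraction Ia = S/5 = (4100/1357)/5 = 820/1357 ≈ 0.604 in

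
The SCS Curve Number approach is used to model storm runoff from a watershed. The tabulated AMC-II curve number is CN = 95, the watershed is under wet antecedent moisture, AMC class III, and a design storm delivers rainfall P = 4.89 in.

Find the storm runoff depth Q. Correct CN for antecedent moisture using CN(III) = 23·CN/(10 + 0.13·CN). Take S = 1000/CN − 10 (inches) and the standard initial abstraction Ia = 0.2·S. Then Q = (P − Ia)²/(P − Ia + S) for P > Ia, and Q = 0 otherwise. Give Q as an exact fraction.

Wet (AMC III): CN(III) = 23·95/(10 + 0.13·95) = 2185/(447/20) = 43700/447 ≈ 97.763
S = 1000/(43700/447) − 10 = 100/437 in ≈ 0.229 in
Ia = 0.2S: 0.2·0.229 = 0.046 in (exactly 20/437)
P − Ia = 4.890 − 0.046 = 211693/43700 ≈ 4.844 in (> 0, runoff occurs)
Q: (211693/43700)² ÷ (221693/43700) = 44813926249/9687984100 in (≈ 4.626 in)

Q = 44813926249/9687984100 in ≈ 4.626 in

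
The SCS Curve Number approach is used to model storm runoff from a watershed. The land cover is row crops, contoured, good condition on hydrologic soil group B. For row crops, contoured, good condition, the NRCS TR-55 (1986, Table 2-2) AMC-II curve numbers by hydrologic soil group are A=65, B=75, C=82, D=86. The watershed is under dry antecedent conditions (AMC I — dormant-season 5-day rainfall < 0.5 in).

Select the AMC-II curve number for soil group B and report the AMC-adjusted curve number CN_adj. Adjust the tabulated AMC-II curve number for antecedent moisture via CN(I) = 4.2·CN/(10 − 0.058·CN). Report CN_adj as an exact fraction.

NRCS table: row crops, contoured, good condition, soil group B → CN(II) = 75
Dry (AMC I): CN(I) = 4.2·75/(10 − 0.058·75) = 315/(113/20) = 6300/113 ≈ 55.752

CN_adj = 6300/113 ≈ 55.752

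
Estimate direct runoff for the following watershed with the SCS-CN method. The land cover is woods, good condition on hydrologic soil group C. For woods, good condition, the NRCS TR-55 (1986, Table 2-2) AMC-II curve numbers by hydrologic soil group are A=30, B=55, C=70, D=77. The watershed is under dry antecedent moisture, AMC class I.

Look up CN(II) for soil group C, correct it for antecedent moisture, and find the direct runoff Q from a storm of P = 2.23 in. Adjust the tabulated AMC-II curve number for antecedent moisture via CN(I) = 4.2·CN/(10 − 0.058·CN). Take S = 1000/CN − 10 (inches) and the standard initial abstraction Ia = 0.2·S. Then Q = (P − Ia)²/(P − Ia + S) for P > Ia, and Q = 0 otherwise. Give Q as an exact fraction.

Q = 859329/249542300 in ≈ 0.003 in

NRCS table: woods, good condition, soil group C → CN(II) = 70
Adjust CN=70 to AMC I: 4.2·70/(10 − 0.058·70) → 294 ÷ (297/50) = 4900/99 ≈ 49.495
Retention S: 1000/CN − 10 with CN=49.495 → S = 500/49 ≈ 10.204 in
Initial abstraction Ia = S/5 = (500/49)/5 = 100/49 ≈ 2.041 in
P − Ia = 2.230 − 2.041 = 927/4900 ≈ 0.189 in (> 0, runoff occurs)
Q: (927/4900)² ÷ (50927/4900) = 859329/249542300 in (≈ 0.003 in)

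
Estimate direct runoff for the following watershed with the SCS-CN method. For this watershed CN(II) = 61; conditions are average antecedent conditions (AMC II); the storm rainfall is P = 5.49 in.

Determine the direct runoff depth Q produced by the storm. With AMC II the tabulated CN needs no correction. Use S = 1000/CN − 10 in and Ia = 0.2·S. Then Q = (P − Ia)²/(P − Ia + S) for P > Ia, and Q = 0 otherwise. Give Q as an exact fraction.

Q = 219974907/131534300 in ≈ 1.672 in

CN(II) = 61; AMC II needs no correction.
Max retention: S = 1000/61 − 10 = 390/61 in (≈ 6.393 in)
Ia = 0.2·(390/61) = 78/61 in ≈ 1.279 in
Since P=5.490 > Ia=1.279: effective rainfall P−Ia = 25689/6100 in
Q = (25689/6100)²/((25689/6100) + 390/61) = (659924721/37210000)/(64689/6100) = 219974907/131534300 in ≈ 1.672 in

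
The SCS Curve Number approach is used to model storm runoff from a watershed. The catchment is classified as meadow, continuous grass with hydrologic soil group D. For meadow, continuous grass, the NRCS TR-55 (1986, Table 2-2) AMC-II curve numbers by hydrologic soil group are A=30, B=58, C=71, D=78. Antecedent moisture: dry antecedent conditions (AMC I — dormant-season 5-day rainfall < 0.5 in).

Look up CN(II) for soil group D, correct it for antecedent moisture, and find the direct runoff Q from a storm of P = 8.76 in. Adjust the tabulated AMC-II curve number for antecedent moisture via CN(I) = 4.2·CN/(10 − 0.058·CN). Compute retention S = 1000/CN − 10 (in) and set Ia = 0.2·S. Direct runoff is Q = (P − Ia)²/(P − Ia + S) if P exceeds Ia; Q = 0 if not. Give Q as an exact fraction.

Q = 23061763321/5924666475 in ≈ 3.892 in

NRCS table: meadow, continuous grass, soil group D → CN(II) = 78
Adjust CN=78 to AMC I: 4.2·78/(10 − 0.058·78) → (1638/5) ÷ (1369/250) = 81900/1369 ≈ 59.825
Max retention: S = 1000/(81900/1369) − 10 = 5500/819 in (≈ 6.716 in)
Ia = 0.2S: 0.2·6.716 = 1.343 in (exactly 1100/819)
Excess rainfall: 8.760 − 1.343 = 7.417 in; P > Ia so Q > 0
Runoff Q = (P−Ia)²/(P−Ia+S) = (7.417)²/(7.417+6.716) = 23061763321/5924666475 ≈ 3.892 in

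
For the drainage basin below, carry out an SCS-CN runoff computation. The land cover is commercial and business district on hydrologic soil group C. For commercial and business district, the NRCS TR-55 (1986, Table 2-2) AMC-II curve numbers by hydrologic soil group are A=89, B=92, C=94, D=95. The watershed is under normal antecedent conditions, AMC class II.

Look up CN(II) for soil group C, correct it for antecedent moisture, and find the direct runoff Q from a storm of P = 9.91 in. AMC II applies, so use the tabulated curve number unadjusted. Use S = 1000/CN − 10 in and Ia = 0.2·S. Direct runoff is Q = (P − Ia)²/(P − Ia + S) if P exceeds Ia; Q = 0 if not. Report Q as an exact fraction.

Q = 2113884529/230191900 in ≈ 9.183 in

NRCS table: commercial and business district, soil group C → CN(II) = 94
CN(II) = 94; AMC II needs no correction.
Retention S: 1000/CN − 10 with CN=94.000 → S = 30/47 ≈ 0.638 in
Initial abstraction Ia = S/5 = (30/47)/5 = 6/47 ≈ 0.128 in
Excess rainfall: 9.910 − 0.128 = 9.782 in; P > Ia so Q > 0
Runoff Q = (P−Ia)²/(P−Ia+S) = (9.782)²/(9.782+0.638) = 2113884529/230191900 ≈ 9.183 in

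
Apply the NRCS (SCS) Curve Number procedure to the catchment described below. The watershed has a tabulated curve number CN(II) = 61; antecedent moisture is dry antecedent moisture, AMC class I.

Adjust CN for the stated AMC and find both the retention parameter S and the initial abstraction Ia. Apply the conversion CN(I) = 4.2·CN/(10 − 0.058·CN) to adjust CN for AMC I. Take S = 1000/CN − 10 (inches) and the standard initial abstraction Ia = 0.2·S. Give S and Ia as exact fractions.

S = 6500/427 in ≈ 15.222 in; Ia = 1300/427 in ≈ 3.044 in

Adjust CN=61 to AMC I: 4.2·61/(10 − 0.058·61) → (1281/5) ÷ (3231/500) = 42700/1077 ≈ 39.647
S = 1000/(42700/1077) − 10 = 6500/427 in ≈ 15.222 in
Ia = 0.2S: 0.2·15.222 = 3.044 in (exactly 1300/427)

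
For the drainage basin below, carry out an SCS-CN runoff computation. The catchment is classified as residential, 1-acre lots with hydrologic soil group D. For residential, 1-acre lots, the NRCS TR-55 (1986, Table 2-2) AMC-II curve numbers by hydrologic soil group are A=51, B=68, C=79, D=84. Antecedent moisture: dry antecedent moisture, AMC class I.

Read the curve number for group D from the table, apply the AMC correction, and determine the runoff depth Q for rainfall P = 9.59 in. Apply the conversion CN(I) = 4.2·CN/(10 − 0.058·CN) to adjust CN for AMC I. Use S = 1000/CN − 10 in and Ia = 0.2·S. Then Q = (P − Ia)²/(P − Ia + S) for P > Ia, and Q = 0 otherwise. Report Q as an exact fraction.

NRCS table: residential, 1-acre lots, soil group D → CN(II) = 84
Adjust CN=84 to AMC I: 4.2·84/(10 − 0.058·84) → (1764/5) ÷ (641/125) = 44100/641 ≈ 68.799
Max retention: S = 1000/(44100/641) − 10 = 2000/441 in (≈ 4.535 in)
Initial abstraction Ia = S/5 = (2000/441)/5 = 400/441 ≈ 0.907 in
P − Ia = 9.590 − 0.907 = 382919/44100 ≈ 8.683 in (> 0, runoff occurs)
Q: (382919/44100)² ÷ (582919/44100) = 146626960561/25706727900 in (≈ 5.704 in)

Q = 146626960561/25706727900 in ≈ 5.704 in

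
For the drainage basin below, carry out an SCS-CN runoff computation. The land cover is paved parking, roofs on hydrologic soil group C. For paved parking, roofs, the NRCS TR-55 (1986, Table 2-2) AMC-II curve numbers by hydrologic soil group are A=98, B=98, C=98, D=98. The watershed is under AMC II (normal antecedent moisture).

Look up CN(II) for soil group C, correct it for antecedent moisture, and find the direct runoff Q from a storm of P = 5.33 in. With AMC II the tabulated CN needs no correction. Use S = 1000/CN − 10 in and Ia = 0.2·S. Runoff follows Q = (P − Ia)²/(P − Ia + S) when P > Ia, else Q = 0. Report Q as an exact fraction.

NRCS table: paved parking, roofs, soil group C → CN(II) = 98
Average conditions: CN = 98 (no AMC adjustment).
Max retention: S = 1000/98 − 10 = 10/49 in (≈ 0.204 in)
Ia = 0.2S: 0.2·0.204 = 0.041 in (exactly 2/49)
Since P=5.330 > Ia=0.041: effective rainfall P−Ia = 25917/4900 in
Q = (25917/4900)²/((25917/4900) + 10/49) = (671690889/24010000)/(26917/4900) = 671690889/131893300 in ≈ 5.093 in

Q = 671690889/131893300 in ≈ 5.093 in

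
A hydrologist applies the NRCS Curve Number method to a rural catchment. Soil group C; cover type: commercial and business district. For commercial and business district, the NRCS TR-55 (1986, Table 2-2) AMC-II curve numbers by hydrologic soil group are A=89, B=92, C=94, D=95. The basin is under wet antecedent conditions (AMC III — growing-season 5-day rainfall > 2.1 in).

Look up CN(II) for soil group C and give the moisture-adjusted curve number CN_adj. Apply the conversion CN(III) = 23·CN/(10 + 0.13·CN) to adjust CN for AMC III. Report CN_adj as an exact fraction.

CN_adj = 108100/1111 ≈ 97.300

NRCS table: commercial and business district, soil group C → CN(II) = 94
Adjust CN=94 to AMC III: 23·94/(10 + 0.13·94) → 2162 ÷ (1111/50) = 108100/1111 ≈ 97.300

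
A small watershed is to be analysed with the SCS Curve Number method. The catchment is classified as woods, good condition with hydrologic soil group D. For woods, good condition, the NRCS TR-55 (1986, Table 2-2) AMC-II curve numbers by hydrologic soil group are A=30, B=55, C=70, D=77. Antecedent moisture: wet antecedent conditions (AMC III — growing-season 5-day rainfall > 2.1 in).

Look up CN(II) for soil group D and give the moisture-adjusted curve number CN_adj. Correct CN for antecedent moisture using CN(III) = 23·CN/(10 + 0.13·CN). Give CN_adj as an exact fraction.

NRCS table: woods, good condition, soil group D → CN(II) = 77
Adjust CN=77 to AMC III: 23·77/(10 + 0.13·77) → 1771 ÷ (2001/100) = 7700/87 ≈ 88.506

CN_adj = 7700/87 ≈ 88.506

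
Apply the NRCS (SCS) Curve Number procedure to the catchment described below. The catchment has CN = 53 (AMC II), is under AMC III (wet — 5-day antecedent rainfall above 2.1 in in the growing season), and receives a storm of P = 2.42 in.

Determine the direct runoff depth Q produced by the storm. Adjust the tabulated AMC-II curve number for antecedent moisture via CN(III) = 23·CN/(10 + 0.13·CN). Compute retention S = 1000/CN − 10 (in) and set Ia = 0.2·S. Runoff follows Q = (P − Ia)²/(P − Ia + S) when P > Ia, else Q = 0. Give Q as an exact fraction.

Q = 10100049001/20448664050 in ≈ 0.494 in

Adjust CN=53 to AMC III: 23·53/(10 + 0.13·53) → 1219 ÷ (1689/100) = 121900/1689 ≈ 72.173
Max retention: S = 1000/(121900/1689) − 10 = 4700/1219 in (≈ 3.856 in)
Ia = 0.2·(4700/1219) = 940/1219 in ≈ 0.771 in
Since P=2.420 > Ia=0.771: effective rainfall P−Ia = 100499/60950 in
Q = (100499/60950)²/((100499/60950) + 4700/1219) = (10100049001/3714902500)/(335499/60950) = 10100049001/20448664050 in ≈ 0.494 in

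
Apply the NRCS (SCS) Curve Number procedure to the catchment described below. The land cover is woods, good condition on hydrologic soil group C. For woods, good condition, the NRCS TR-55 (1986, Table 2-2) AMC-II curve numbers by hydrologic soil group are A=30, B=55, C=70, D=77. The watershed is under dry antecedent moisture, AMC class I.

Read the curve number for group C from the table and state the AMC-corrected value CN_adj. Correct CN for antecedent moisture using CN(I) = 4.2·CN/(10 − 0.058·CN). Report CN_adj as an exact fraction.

CN_adj = 4900/99 ≈ 49.495

NRCS table: woods, good condition, soil group C → CN(II) = 70
Adjust CN=70 to AMC I: 4.2·70/(10 − 0.058·70) → 294 ÷ (297/50) = 4900/99 ≈ 49.495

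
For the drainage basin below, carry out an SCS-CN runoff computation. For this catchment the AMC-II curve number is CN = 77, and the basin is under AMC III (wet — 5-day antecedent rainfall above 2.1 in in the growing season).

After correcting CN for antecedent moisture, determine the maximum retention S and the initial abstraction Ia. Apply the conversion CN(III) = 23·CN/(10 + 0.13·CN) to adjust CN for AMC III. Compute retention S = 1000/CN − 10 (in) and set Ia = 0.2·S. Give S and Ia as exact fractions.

Adjust CN=77 to AMC III: 23·77/(10 + 0.13·77) → 1771 ÷ (2001/100) = 7700/87 ≈ 88.506
Max retention: S = 1000/(7700/87) − 10 = 100/77 in (≈ 1.299 in)
Ia = 0.2·(100/77) = 20/77 in ≈ 0.260 in

S = 100/77 in ≈ 1.299 in; Ia = 20/77 in ≈ 0.260 in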